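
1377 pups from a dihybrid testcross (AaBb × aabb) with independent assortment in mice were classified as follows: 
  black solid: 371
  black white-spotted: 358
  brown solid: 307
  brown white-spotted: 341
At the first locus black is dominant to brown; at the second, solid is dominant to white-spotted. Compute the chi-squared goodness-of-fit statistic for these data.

6.689

A dihybrid testcross with independent assortment gives a 1:1:1:1 ratio.
Total ratio parts = 4. Expected numbers out of 1377:
  black solid: 1377 × 1/4 = 344.25
  black white-spotted: 1377 × 1/4 = 344.25
  brown solid: 1377 × 1/4 = 344.25
  brown white-spotted: 1377 × 1/4 = 344.25
χ² = Σ (O − E)² / E
  black solid: (371 − 344.25)² / 344.25 = 2.0786
  black white-spotted: (358 − 344.25)² / 344.25 = 0.5492
  brown solid: (307 − 344.25)² / 344.25 = 4.0307
  brown white-spotted: (341 − 344.25)² / 344.25 = 0.0307
χ² = 2.0786 + 0.5492 + 4.0307 + 0.0307 = 6.6892 ≈ 6.689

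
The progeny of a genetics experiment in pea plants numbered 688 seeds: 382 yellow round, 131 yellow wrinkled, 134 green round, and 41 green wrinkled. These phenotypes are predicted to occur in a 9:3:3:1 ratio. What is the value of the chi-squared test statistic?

Total ratio parts = 16. Expected numbers out of 688:
  yellow round: 688 × 9/16 = 387
  yellow wrinkled: 688 × 3/16 = 129
  green round: 688 × 3/16 = 129
  green wrinkled: 688 × 1/16 = 43
χ² = Σ (O − E)² / E
  yellow round: (382 − 387)² / 387 = 0.0646
  yellow wrinkled: (131 − 129)² / 129 = 0.0310
  green round: (134 − 129)² / 129 = 0.1938
  green wrinkled: (41 − 43)² / 43 = 0.0930
χ² = 0.0646 + 0.0310 + 0.1938 + 0.0930 = 0.3824 ≈ 0.382

0.382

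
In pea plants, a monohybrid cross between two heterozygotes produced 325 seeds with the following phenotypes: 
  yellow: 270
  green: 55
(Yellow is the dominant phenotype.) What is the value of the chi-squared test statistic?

For a monohybrid cross between heterozygotes with complete dominance, the expected phenotypic ratio is 3:1.
Expected counts for N = 325 under a 3:1 ratio (total parts = 4):
  yellow: 325 × 3/4 = 243.75
  green: 325 × 1/4 = 81.25
χ² = Σ (O − E)² / E
  yellow: (270 − 243.75)² / 243.75 = 2.8269
  green: (55 − 81.25)² / 81.25 = 8.4808
χ² = 2.8269 + 8.4808 = 11.3077 ≈ 11.308

11.308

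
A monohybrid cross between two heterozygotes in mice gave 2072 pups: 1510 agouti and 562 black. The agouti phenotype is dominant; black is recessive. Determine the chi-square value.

4.983

For a monohybrid cross between heterozygotes with complete dominance, the expected phenotypic ratio is 3:1.
Expected counts for N = 2072 under a 3:1 ratio (total parts = 4):
  agouti: 2072 × 3/4 = 1554
  black: 2072 × 1/4 = 518
χ² = Σ (O − E)² / E
  agouti: (1510 − 1554)² / 1554 = 1.2458
  black: (562 − 518)² / 518 = 3.7375
χ² = 1.2458 + 3.7375 = 4.9833 ≈ 4.983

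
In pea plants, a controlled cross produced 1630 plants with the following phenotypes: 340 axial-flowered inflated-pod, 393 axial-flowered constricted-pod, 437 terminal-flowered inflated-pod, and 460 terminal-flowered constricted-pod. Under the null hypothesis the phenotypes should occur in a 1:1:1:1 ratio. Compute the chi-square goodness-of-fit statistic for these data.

Total ratio parts = 4. Expected numbers out of 1630:
  axial-flowered inflated-pod: 1630 × 1/4 = 407.5
  axial-flowered constricted-pod: 1630 × 1/4 = 407.5
  terminal-flowered inflated-pod: 1630 × 1/4 = 407.5
  terminal-flowered constricted-pod: 1630 × 1/4 = 407.5
χ² = Σ (O − E)² / E
  axial-flowered inflated-pod: (340 − 407.5)² / 407.5 = 11.1810
  axial-flowered constricted-pod: (393 − 407.5)² / 407.5 = 0.5160
  terminal-flowered inflated-pod: (437 − 407.5)² / 407.5 = 2.1356
  terminal-flowered constricted-pod: (460 − 407.5)² / 407.5 = 6.7638
χ² = 11.1810 + 0.5160 + 2.1356 + 6.7638 = 20.5964 ≈ 20.596

20.596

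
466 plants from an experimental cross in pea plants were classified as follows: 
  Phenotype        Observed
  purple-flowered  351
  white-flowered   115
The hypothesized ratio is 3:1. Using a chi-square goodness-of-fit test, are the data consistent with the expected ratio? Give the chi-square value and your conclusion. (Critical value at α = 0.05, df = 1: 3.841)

Total ratio parts = 4. Expected numbers out of 466:
  purple-flowered: 466 × 3/4 = 349.5
  white-flowered: 466 × 1/4 = 116.5
χ² = Σ (O − E)² / E
  purple-flowered: (351 − 349.5)² / 349.5 = 0.0064
  white-flowered: (115 − 116.5)² / 116.5 = 0.0193
χ² = 0.0064 + 0.0193 = 0.0257 ≈ 0.026
Degrees of freedom = 2 − 1 = 1; critical value at α = 0.05 is 3.841.
Since 0.026 < 3.841, we fail to reject the null hypothesis — the data are consistent with the 3:1 ratio.

0.026; consistent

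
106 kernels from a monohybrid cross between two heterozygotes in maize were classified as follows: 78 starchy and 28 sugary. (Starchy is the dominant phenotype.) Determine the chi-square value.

For a monohybrid cross between heterozygotes with complete dominance, the expected phenotypic ratio is 3:1.
Total ratio parts = 4. Expected numbers out of 106:
  starchy: 106 × 3/4 = 79.5
  sugary: 106 × 1/4 = 26.5
χ² = Σ (O − E)² / E
  starchy: (78 − 79.5)² / 79.5 = 0.0283
  sugary: (28 − 26.5)² / 26.5 = 0.0849
χ² = 0.0283 + 0.0849 = 0.1132 ≈ 0.113

0.113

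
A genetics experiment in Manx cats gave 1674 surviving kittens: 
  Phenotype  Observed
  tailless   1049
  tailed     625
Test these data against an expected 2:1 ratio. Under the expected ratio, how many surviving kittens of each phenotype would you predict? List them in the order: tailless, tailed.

Expected counts for N = 1674 under a 2:1 ratio (total parts = 3):
  tailless: 1674 × 2/3 = 1116
  tailed: 1674 × 1/3 = 558

1116, 558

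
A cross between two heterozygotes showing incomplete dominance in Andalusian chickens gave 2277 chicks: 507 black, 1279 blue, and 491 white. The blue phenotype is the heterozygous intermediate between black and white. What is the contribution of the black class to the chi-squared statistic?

With incomplete dominance, a heterozygote × heterozygote cross gives a 1:2:1 phenotypic ratio.
Expected counts for N = 2277 under a 1:2:1 ratio (total parts = 4):
  black: 2277 × 1/4 = 569.25
  blue: 2277 × 2/4 = 1138.5
  white: 2277 × 1/4 = 569.25
Contribution of black: (507 − 569.25)² / 569.25 = 6.8073

6.807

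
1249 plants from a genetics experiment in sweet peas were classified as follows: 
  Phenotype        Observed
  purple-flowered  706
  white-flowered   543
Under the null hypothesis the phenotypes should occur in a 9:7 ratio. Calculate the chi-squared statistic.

0.038

Under the 9:7 hypothesis (Σ ratio = 16, N = 1249):
  purple-flowered: 1249 × 9/16 = 702.5625
  white-flowered: 1249 × 7/16 = 546.4375
χ² = Σ (O − E)² / E
  purple-flowered: (706 − 702.5625)² / 702.5625 = 0.0168
  white-flowered: (543 − 546.4375)² / 546.4375 = 0.0216
χ² = 0.0168 + 0.0216 = 0.0384 ≈ 0.038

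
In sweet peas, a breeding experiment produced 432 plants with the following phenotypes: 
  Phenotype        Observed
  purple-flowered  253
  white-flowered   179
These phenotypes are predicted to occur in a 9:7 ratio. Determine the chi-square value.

0.941

Expected counts for N = 432 under a 9:7 ratio (total parts = 16):
  purple-flowered: 432 × 9/16 = 243
  white-flowered: 432 × 7/16 = 189
χ² = Σ (O − E)² / E
  purple-flowered: (253 − 243)² / 243 = 0.4115
  white-flowered: (179 − 189)² / 189 = 0.5291
χ² = 0.4115 + 0.5291 = 0.9406 ≈ 0.941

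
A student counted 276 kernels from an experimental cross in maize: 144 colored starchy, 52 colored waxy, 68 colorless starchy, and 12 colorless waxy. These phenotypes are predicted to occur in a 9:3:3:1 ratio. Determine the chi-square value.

7.517

Under the 9:3:3:1 hypothesis (Σ ratio = 16, N = 276):
  colored starchy: 276 × 9/16 = 155.25
  colored waxy: 276 × 3/16 = 51.75
  colorless starchy: 276 × 3/16 = 51.75
  colorless waxy: 276 × 1/16 = 17.25
χ² = Σ (O − E)² / E
  colored starchy: (144 − 155.25)² / 155.25 = 0.8152
  colored waxy: (52 − 51.75)² / 51.75 = 0.0012
  colorless starchy: (68 − 51.75)² / 51.75 = 5.1027
  colorless waxy: (12 − 17.25)² / 17.25 = 1.5978
χ² = 0.8152 + 0.0012 + 5.1027 + 1.5978 = 7.5169 ≈ 7.517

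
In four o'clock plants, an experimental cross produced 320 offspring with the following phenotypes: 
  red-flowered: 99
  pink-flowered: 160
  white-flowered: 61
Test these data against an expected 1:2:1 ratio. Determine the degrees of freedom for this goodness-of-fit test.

A goodness-of-fit test with 3 phenotype classes has df = 3 − 1 = 2.

2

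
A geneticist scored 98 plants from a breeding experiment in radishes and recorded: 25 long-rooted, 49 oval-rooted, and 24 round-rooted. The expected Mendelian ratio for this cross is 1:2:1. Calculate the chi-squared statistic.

0.020

Under the 1:2:1 hypothesis (Σ ratio = 4, N = 98):
  long-rooted: 98 × 1/4 = 24.5
  oval-rooted: 98 × 2/4 = 49
  round-rooted: 98 × 1/4 = 24.5
χ² = Σ (O − E)² / E
  long-rooted: (25 − 24.5)² / 24.5 = 0.0102
  oval-rooted: (49 − 49)² / 49 = 0.0000
  round-rooted: (24 − 24.5)² / 24.5 = 0.0102
χ² = 0.0102 + 0.0000 + 0.0102 = 0.0204 ≈ 0.020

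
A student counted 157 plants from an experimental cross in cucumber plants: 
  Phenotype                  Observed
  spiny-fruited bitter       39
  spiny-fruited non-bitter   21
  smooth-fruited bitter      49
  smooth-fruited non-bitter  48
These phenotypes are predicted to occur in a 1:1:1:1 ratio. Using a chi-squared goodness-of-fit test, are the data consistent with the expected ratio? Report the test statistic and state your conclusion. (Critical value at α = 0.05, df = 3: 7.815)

12.860; not consistent

The 1:1:1:1 ratio has 4 parts, so with N = 157 the expected counts are:
  spiny-fruited bitter: 157 × 1/4 = 39.25
  spiny-fruited non-bitter: 157 × 1/4 = 39.25
  smooth-fruited bitter: 157 × 1/4 = 39.25
  smooth-fruited non-bitter: 157 × 1/4 = 39.25
χ² = Σ (O − E)² / E
  spiny-fruited bitter: (39 − 39.25)² / 39.25 = 0.0016
  spiny-fruited non-bitter: (21 − 39.25)² / 39.25 = 8.4857
  smooth-fruited bitter: (49 − 39.25)² / 39.25 = 2.4220
  smooth-fruited non-bitter: (48 − 39.25)² / 39.25 = 1.9506
χ² = 0.0016 + 8.4857 + 2.4220 + 1.9506 = 12.8599 ≈ 12.860
Degrees of freedom = 4 − 1 = 3; critical value at α = 0.05 is 7.815.
Since 12.860 > 7.815, we reject the null hypothesis — the data do not fit the 1:1:1:1 ratio.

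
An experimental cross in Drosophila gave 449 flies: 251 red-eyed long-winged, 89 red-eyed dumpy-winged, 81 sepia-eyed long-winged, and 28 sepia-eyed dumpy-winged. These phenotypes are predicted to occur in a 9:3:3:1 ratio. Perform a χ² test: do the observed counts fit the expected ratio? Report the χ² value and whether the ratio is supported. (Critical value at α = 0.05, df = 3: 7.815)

The 9:3:3:1 ratio has 16 parts, so with N = 449 the expected counts are:
  red-eyed long-winged: 449 × 9/16 = 252.5625
  red-eyed dumpy-winged: 449 × 3/16 = 84.1875
  sepia-eyed long-winged: 449 × 3/16 = 84.1875
  sepia-eyed dumpy-winged: 449 × 1/16 = 28.0625
χ² = Σ (O − E)² / E
  red-eyed long-winged: (251 − 252.5625)² / 252.5625 = 0.0097
  red-eyed dumpy-winged: (89 − 84.1875)² / 84.1875 = 0.2751
  sepia-eyed long-winged: (81 − 84.1875)² / 84.1875 = 0.1207
  sepia-eyed dumpy-winged: (28 − 28.0625)² / 28.0625 = 0.0001
χ² = 0.0097 + 0.2751 + 0.1207 + 0.0001 = 0.4056 ≈ 0.406
Degrees of freedom = 4 − 1 = 3; critical value at α = 0.05 is 7.815.
Since 0.406 < 7.815, we fail to reject the null hypothesis — the data are consistent with the 9:3:3:1 ratio.

0.406; consistent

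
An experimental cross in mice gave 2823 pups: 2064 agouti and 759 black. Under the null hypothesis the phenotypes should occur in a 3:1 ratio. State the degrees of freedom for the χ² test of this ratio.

A goodness-of-fit test with 2 phenotype classes has df = 2 − 1 = 1.

1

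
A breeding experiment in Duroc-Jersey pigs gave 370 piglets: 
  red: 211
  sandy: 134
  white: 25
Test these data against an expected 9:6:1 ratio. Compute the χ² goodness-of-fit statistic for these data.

0.354

Under the 9:6:1 hypothesis (Σ ratio = 16, N = 370):
  red: 370 × 9/16 = 208.125
  sandy: 370 × 6/16 = 138.75
  white: 370 × 1/16 = 23.125
χ² = Σ (O − E)² / E
  red: (211 − 208.125)² / 208.125 = 0.0397
  sandy: (134 − 138.75)² / 138.75 = 0.1626
  white: (25 − 23.125)² / 23.125 = 0.1520
χ² = 0.0397 + 0.1626 + 0.1520 = 0.3543 ≈ 0.354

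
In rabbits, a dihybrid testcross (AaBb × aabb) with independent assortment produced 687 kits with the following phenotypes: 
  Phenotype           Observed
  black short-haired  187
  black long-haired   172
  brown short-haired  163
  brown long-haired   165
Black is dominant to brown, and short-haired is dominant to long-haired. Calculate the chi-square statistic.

A dihybrid testcross with independent assortment gives a 1:1:1:1 ratio.
The 1:1:1:1 ratio has 4 parts, so with N = 687 the expected counts are:
  black short-haired: 687 × 1/4 = 171.75
  black long-haired: 687 × 1/4 = 171.75
  brown short-haired: 687 × 1/4 = 171.75
  brown long-haired: 687 × 1/4 = 171.75
χ² = Σ (O − E)² / E
  black short-haired: (187 − 171.75)² / 171.75 = 1.3541
  black long-haired: (172 − 171.75)² / 171.75 = 0.0004
  brown short-haired: (163 − 171.75)² / 171.75 = 0.4458
  brown long-haired: (165 − 171.75)² / 171.75 = 0.2653
χ² = 1.3541 + 0.0004 + 0.4458 + 0.2653 = 2.0656 ≈ 2.066

2.066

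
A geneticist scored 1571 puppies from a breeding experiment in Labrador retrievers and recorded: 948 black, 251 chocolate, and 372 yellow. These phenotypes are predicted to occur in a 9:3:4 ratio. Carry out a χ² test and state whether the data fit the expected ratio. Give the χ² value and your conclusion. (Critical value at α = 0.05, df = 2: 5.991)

Total ratio parts = 16. Expected numbers out of 1571:
  black: 1571 × 9/16 = 883.6875
  chocolate: 1571 × 3/16 = 294.5625
  yellow: 1571 × 4/16 = 392.75
χ² = Σ (O − E)² / E
  black: (948 − 883.6875)² / 883.6875 = 4.6805
  chocolate: (251 − 294.5625)² / 294.5625 = 6.4424
  yellow: (372 − 392.75)² / 392.75 = 1.0963
χ² = 4.6805 + 6.4424 + 1.0963 = 12.2192 ≈ 12.219
Degrees of freedom = 3 − 1 = 2; critical value at α = 0.05 is 5.991.
Since 12.219 > 5.991, we reject the null hypothesis — the data do not fit the 9:3:4 ratio.

12.219; not consistent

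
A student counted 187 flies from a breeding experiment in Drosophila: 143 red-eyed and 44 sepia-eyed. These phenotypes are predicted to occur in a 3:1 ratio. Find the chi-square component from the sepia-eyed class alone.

Expected counts for N = 187 under a 3:1 ratio (total parts = 4):
  red-eyed: 187 × 3/4 = 140.25
  sepia-eyed: 187 × 1/4 = 46.75
Contribution of sepia-eyed: (44 − 46.75)² / 46.75 = 0.1618

0.162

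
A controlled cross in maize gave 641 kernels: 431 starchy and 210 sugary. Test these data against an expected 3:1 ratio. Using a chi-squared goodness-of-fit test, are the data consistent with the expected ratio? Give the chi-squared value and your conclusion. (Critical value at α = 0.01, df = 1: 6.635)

20.593; not consistent

The 3:1 ratio has 4 parts, so with N = 641 the expected counts are:
  starchy: 641 × 3/4 = 480.75
  sugary: 641 × 1/4 = 160.25
χ² = Σ (O − E)² / E
  starchy: (431 − 480.75)² / 480.75 = 5.1483
  sugary: (210 − 160.25)² / 160.25 = 15.4450
χ² = 5.1483 + 15.4450 = 20.5933 ≈ 20.593
Degrees of freedom = 2 − 1 = 1; critical value at α = 0.01 is 6.635.
Since 20.593 > 6.635, we reject the null hypothesis — the data do not fit the 3:1 ratio.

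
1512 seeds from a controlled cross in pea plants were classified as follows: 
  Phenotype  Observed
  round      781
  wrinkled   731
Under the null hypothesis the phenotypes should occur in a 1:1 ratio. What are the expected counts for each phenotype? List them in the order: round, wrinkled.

756, 756

Under the 1:1 hypothesis (Σ ratio = 2, N = 1512):
  round: 1512 × 1/2 = 756
  wrinkled: 1512 × 1/2 = 756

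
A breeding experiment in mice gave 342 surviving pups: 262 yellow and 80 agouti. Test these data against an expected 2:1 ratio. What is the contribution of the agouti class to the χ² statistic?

Expected counts for N = 342 under a 2:1 ratio (total parts = 3):
  yellow: 342 × 2/3 = 228
  agouti: 342 × 1/3 = 114
Contribution of agouti: (80 − 114)² / 114 = 10.1404

10.140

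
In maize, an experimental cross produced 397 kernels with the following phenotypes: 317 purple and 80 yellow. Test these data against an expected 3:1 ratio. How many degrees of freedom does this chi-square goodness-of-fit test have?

1

A goodness-of-fit test with 2 phenotype classes has df = 2 − 1 = 1.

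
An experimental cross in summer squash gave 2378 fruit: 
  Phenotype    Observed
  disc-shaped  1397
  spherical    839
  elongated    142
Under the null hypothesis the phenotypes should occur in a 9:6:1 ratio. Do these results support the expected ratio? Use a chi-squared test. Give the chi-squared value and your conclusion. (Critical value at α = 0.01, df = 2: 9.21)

Total ratio parts = 16. Expected numbers out of 2378:
  disc-shaped: 2378 × 9/16 = 1337.625
  spherical: 2378 × 6/16 = 891.75
  elongated: 2378 × 1/16 = 148.625
χ² = Σ (O − E)² / E
  disc-shaped: (1397 − 1337.625)² / 1337.625 = 2.6356
  spherical: (839 − 891.75)² / 891.75 = 3.1203
  elongated: (142 − 148.625)² / 148.625 = 0.2953
χ² = 2.6356 + 3.1203 + 0.2953 = 6.0512 ≈ 6.051
Degrees of freedom = 3 − 1 = 2; critical value at α = 0.01 is 9.21.
Since 6.051 < 9.21, we fail to reject the null hypothesis — the data are consistent with the 9:6:1 ratio.

6.051; consistent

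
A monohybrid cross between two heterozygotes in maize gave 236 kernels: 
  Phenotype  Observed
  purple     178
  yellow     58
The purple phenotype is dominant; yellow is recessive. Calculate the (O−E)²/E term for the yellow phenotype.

For a monohybrid cross between heterozygotes with complete dominance, the expected phenotypic ratio is 3:1.
The 3:1 ratio has 4 parts, so with N = 236 the expected counts are:
  purple: 236 × 3/4 = 177
  yellow: 236 × 1/4 = 59
Contribution of yellow: (58 − 59)² / 59 = 0.0169

0.017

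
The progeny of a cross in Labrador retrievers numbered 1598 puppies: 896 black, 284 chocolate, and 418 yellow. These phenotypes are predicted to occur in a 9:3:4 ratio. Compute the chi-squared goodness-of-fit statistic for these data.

Expected counts for N = 1598 under a 9:3:4 ratio (total parts = 16):
  black: 1598 × 9/16 = 898.875
  chocolate: 1598 × 3/16 = 299.625
  yellow: 1598 × 4/16 = 399.5
χ² = Σ (O − E)² / E
  black: (896 − 898.875)² / 898.875 = 0.0092
  chocolate: (284 − 299.625)² / 299.625 = 0.8148
  yellow: (418 − 399.5)² / 399.5 = 0.8567
χ² = 0.0092 + 0.8148 + 0.8567 = 1.6807 ≈ 1.681

1.681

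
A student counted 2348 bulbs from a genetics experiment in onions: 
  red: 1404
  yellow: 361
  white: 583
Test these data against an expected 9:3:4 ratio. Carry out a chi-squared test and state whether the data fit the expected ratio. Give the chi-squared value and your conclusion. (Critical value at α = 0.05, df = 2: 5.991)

19.541; not consistent

Total ratio parts = 16. Expected numbers out of 2348:
  red: 2348 × 9/16 = 1320.75
  yellow: 2348 × 3/16 = 440.25
  white: 2348 × 4/16 = 587
χ² = Σ (O − E)² / E
  red: (1404 − 1320.75)² / 1320.75 = 5.2474
  yellow: (361 − 440.25)² / 440.25 = 14.2659
  white: (583 − 587)² / 587 = 0.0273
χ² = 5.2474 + 14.2659 + 0.0273 = 19.5406 ≈ 19.541
Degrees of freedom = 3 − 1 = 2; critical value at α = 0.05 is 5.991.
Since 19.541 > 5.991, we reject the null hypothesis — the data do not fit the 9:3:4 ratio.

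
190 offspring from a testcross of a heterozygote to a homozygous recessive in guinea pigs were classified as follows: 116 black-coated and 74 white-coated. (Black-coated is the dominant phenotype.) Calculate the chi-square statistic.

A testcross of a heterozygote (Aa × aa) gives a 1:1 phenotypic ratio.
Under the 1:1 hypothesis (Σ ratio = 2, N = 190):
  black-coated: 190 × 1/2 = 95
  white-coated: 190 × 1/2 = 95
χ² = Σ (O − E)² / E
  black-coated: (116 − 95)² / 95 = 4.6421
  white-coated: (74 − 95)² / 95 = 4.6421
χ² = 4.6421 + 4.6421 = 9.2842 ≈ 9.284

9.284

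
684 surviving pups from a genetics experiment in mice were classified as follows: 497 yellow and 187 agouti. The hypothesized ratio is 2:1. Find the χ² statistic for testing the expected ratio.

Expected counts for N = 684 under a 2:1 ratio (total parts = 3):
  yellow: 684 × 2/3 = 456
  agouti: 684 × 1/3 = 228
χ² = Σ (O − E)² / E
  yellow: (497 − 456)² / 456 = 3.6864
  agouti: (187 − 228)² / 228 = 7.3728
χ² = 3.6864 + 7.3728 = 11.0592 ≈ 11.059

11.059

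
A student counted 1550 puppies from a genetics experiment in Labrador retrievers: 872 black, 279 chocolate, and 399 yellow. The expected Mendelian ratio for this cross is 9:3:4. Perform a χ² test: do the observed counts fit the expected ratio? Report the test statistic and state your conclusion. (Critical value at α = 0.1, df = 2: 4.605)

0.806; consistent

The 9:3:4 ratio has 16 parts, so with N = 1550 the expected counts are:
  black: 1550 × 9/16 = 871.875
  chocolate: 1550 × 3/16 = 290.625
  yellow: 1550 × 4/16 = 387.5
χ² = Σ (O − E)² / E
  black: (872 − 871.875)² / 871.875 = 0.0000
  chocolate: (279 − 290.625)² / 290.625 = 0.4650
  yellow: (399 − 387.5)² / 387.5 = 0.3413
χ² = 0.0000 + 0.4650 + 0.3413 = 0.8063 ≈ 0.806
Degrees of freedom = 3 − 1 = 2; critical value at α = 0.1 is 4.605.
Since 0.806 < 4.605, we fail to reject the null hypothesis — the data are consistent with the 9:3:4 ratio.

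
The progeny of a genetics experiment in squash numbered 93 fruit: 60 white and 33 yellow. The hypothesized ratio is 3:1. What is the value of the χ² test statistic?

The 3:1 ratio has 4 parts, so with N = 93 the expected counts are:
  white: 93 × 3/4 = 69.75
  yellow: 93 × 1/4 = 23.25
χ² = Σ (O − E)² / E
  white: (60 − 69.75)² / 69.75 = 1.3629
  yellow: (33 − 23.25)² / 23.25 = 4.0887
χ² = 1.3629 + 4.0887 = 5.4516 ≈ 5.452

5.452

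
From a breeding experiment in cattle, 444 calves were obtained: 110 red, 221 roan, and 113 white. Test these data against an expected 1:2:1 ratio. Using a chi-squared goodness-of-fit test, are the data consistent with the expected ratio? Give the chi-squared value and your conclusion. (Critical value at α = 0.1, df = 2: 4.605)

0.050; consistent

Expected counts for N = 444 under a 1:2:1 ratio (total parts = 4):
  red: 444 × 1/4 = 111
  roan: 444 × 2/4 = 222
  white: 444 × 1/4 = 111
χ² = Σ (O − E)² / E
  red: (110 − 111)² / 111 = 0.0090
  roan: (221 − 222)² / 222 = 0.0045
  white: (113 − 111)² / 111 = 0.0360
χ² = 0.0090 + 0.0045 + 0.0360 = 0.0495 ≈ 0.050
Degrees of freedom = 3 − 1 = 2; critical value at α = 0.1 is 4.605.
Since 0.050 < 4.605, we fail to reject the null hypothesis — the data are consistent with the 1:2:1 ratio.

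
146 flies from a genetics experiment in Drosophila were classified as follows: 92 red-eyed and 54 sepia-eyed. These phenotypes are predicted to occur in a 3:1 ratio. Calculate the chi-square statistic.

Under the 3:1 hypothesis (Σ ratio = 4, N = 146):
  red-eyed: 146 × 3/4 = 109.5
  sepia-eyed: 146 × 1/4 = 36.5
χ² = Σ (O − E)² / E
  red-eyed: (92 − 109.5)² / 109.5 = 2.7968
  sepia-eyed: (54 − 36.5)² / 36.5 = 8.3904
χ² = 2.7968 + 8.3904 = 11.1872 ≈ 11.187

11.187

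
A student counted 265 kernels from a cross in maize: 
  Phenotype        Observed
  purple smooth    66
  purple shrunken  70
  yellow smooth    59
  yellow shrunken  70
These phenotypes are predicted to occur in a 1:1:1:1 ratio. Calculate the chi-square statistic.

1.219

Expected counts for N = 265 under a 1:1:1:1 ratio (total parts = 4):
  purple smooth: 265 × 1/4 = 66.25
  purple shrunken: 265 × 1/4 = 66.25
  yellow smooth: 265 × 1/4 = 66.25
  yellow shrunken: 265 × 1/4 = 66.25
χ² = Σ (O − E)² / E
  purple smooth: (66 − 66.25)² / 66.25 = 0.0009
  purple shrunken: (70 − 66.25)² / 66.25 = 0.2123
  yellow smooth: (59 − 66.25)² / 66.25 = 0.7934
  yellow shrunken: (70 − 66.25)² / 66.25 = 0.2123
χ² = 0.0009 + 0.2123 + 0.7934 + 0.2123 = 1.2189 ≈ 1.219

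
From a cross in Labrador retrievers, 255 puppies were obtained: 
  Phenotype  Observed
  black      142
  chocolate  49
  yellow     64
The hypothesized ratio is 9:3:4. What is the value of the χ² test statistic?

Expected counts for N = 255 under a 9:3:4 ratio (total parts = 16):
  black: 255 × 9/16 = 143.4375
  chocolate: 255 × 3/16 = 47.8125
  yellow: 255 × 4/16 = 63.75
χ² = Σ (O − E)² / E
  black: (142 − 143.4375)² / 143.4375 = 0.0144
  chocolate: (49 − 47.8125)² / 47.8125 = 0.0295
  yellow: (64 − 63.75)² / 63.75 = 0.0010
χ² = 0.0144 + 0.0295 + 0.0010 = 0.0449 ≈ 0.045

0.045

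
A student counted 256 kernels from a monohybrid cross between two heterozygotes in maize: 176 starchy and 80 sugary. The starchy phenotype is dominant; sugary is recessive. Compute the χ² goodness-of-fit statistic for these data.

5.333

For a monohybrid cross between heterozygotes with complete dominance, the expected phenotypic ratio is 3:1.
The 3:1 ratio has 4 parts, so with N = 256 the expected counts are:
  starchy: 256 × 3/4 = 192
  sugary: 256 × 1/4 = 64
χ² = Σ (O − E)² / E
  starchy: (176 − 192)² / 192 = 1.3333
  sugary: (80 − 64)² / 64 = 4.0000
χ² = 1.3333 + 4.0000 = 5.3333 ≈ 5.333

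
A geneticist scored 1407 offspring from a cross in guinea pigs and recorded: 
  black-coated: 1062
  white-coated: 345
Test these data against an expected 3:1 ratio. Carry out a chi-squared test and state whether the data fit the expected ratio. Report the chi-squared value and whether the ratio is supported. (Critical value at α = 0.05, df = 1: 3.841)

Total ratio parts = 4. Expected numbers out of 1407:
  black-coated: 1407 × 3/4 = 1055.25
  white-coated: 1407 × 1/4 = 351.75
χ² = Σ (O − E)² / E
  black-coated: (1062 − 1055.25)² / 1055.25 = 0.0432
  white-coated: (345 − 351.75)² / 351.75 = 0.1295
χ² = 0.0432 + 0.1295 = 0.1727 ≈ 0.173
Degrees of freedom = 2 − 1 = 1; critical value at α = 0.05 is 3.841.
Since 0.173 < 3.841, we fail to reject the null hypothesis — the data are consistent with the 3:1 ratio.

0.173; consistent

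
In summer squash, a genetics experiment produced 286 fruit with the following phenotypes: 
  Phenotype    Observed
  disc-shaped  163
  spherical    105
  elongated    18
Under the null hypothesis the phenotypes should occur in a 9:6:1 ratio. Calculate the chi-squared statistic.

Under the 9:6:1 hypothesis (Σ ratio = 16, N = 286):
  disc-shaped: 286 × 9/16 = 160.875
  spherical: 286 × 6/16 = 107.25
  elongated: 286 × 1/16 = 17.875
χ² = Σ (O − E)² / E
  disc-shaped: (163 − 160.875)² / 160.875 = 0.0281
  spherical: (105 − 107.25)² / 107.25 = 0.0472
  elongated: (18 − 17.875)² / 17.875 = 0.0009
χ² = 0.0281 + 0.0472 + 0.0009 = 0.0762 ≈ 0.076

0.076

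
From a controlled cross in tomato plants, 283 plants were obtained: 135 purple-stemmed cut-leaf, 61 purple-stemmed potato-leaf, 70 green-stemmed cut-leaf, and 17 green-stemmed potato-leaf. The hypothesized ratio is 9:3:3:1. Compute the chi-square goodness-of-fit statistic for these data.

The 9:3:3:1 ratio has 16 parts, so with N = 283 the expected counts are:
  purple-stemmed cut-leaf: 283 × 9/16 = 159.1875
  purple-stemmed potato-leaf: 283 × 3/16 = 53.0625
  green-stemmed cut-leaf: 283 × 3/16 = 53.0625
  green-stemmed potato-leaf: 283 × 1/16 = 17.6875
χ² = Σ (O − E)² / E
  purple-stemmed cut-leaf: (135 − 159.1875)² / 159.1875 = 3.6751
  purple-stemmed potato-leaf: (61 − 53.0625)² / 53.0625 = 1.1874
  green-stemmed cut-leaf: (70 − 53.0625)² / 53.0625 = 5.4064
  green-stemmed potato-leaf: (17 − 17.6875)² / 17.6875 = 0.0267
χ² = 3.6751 + 1.1874 + 5.4064 + 0.0267 = 10.2956 ≈ 10.296

10.296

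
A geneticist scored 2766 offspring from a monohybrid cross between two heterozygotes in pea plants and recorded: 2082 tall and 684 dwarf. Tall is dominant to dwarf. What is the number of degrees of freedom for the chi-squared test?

1

For a monohybrid cross between heterozygotes with complete dominance, the expected phenotypic ratio is 3:1.
A goodness-of-fit test with 2 phenotype classes has df = 2 − 1 = 1.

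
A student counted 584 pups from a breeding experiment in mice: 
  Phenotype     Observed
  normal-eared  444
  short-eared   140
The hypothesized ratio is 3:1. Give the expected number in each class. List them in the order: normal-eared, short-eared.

438, 146

Total ratio parts = 4. Expected numbers out of 584:
  normal-eared: 584 × 3/4 = 438
  short-eared: 584 × 1/4 = 146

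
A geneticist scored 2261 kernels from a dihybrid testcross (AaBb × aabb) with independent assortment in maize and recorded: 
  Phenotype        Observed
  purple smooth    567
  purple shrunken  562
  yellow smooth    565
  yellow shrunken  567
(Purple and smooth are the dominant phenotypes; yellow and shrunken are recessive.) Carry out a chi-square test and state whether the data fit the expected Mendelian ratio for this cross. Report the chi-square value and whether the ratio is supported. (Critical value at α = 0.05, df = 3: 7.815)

0.030; consistent

A dihybrid testcross with independent assortment gives a 1:1:1:1 ratio.
The 1:1:1:1 ratio has 4 parts, so with N = 2261 the expected counts are:
  purple smooth: 2261 × 1/4 = 565.25
  purple shrunken: 2261 × 1/4 = 565.25
  yellow smooth: 2261 × 1/4 = 565.25
  yellow shrunken: 2261 × 1/4 = 565.25
χ² = Σ (O − E)² / E
  purple smooth: (567 − 565.25)² / 565.25 = 0.0054
  purple shrunken: (562 − 565.25)² / 565.25 = 0.0187
  yellow smooth: (565 − 565.25)² / 565.25 = 0.0001
  yellow shrunken: (567 − 565.25)² / 565.25 = 0.0054
χ² = 0.0054 + 0.0187 + 0.0001 + 0.0054 = 0.0296 ≈ 0.030
Degrees of freedom = 4 − 1 = 3; critical value at α = 0.05 is 7.815.
Since 0.030 < 7.815, we fail to reject the null hypothesis — the data are consistent with the 1:1:1:1 ratio.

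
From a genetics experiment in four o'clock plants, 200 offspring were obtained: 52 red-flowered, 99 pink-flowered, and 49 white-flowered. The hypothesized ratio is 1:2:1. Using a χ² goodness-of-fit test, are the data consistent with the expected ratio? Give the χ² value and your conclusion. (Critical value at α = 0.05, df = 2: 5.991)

0.110; consistent

Total ratio parts = 4. Expected numbers out of 200:
  red-flowered: 200 × 1/4 = 50
  pink-flowered: 200 × 2/4 = 100
  white-flowered: 200 × 1/4 = 50
χ² = Σ (O − E)² / E
  red-flowered: (52 − 50)² / 50 = 0.0800
  pink-flowered: (99 − 100)² / 100 = 0.0100
  white-flowered: (49 − 50)² / 50 = 0.0200
χ² = 0.0800 + 0.0100 + 0.0200 = 0.110
Degrees of freedom = 3 − 1 = 2; critical value at α = 0.05 is 5.991.
Since 0.110 < 5.991, we fail to reject the null hypothesis — the data are consistent with the 1:2:1 ratio.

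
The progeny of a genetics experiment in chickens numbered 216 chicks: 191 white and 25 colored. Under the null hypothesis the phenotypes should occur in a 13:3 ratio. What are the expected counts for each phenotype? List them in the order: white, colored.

175.5, 40.5

Under the 13:3 hypothesis (Σ ratio = 16, N = 216):
  white: 216 × 13/16 = 175.5
  colored: 216 × 3/16 = 40.5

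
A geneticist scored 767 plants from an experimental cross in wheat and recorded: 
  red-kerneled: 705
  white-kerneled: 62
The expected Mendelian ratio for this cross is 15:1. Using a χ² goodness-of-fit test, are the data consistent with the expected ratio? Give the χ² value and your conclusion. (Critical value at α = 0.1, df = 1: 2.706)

4.400; not consistent

Total ratio parts = 16. Expected numbers out of 767:
  red-kerneled: 767 × 15/16 = 719.0625
  white-kerneled: 767 × 1/16 = 47.9375
χ² = Σ (O − E)² / E
  red-kerneled: (705 − 719.0625)² / 719.0625 = 0.2750
  white-kerneled: (62 − 47.9375)² / 47.9375 = 4.1252
χ² = 0.2750 + 4.1252 = 4.4002 ≈ 4.400
Degrees of freedom = 2 − 1 = 1; critical value at α = 0.1 is 2.706.
Since 4.400 > 2.706, we reject the null hypothesis — the data do not fit the 15:1 ratio.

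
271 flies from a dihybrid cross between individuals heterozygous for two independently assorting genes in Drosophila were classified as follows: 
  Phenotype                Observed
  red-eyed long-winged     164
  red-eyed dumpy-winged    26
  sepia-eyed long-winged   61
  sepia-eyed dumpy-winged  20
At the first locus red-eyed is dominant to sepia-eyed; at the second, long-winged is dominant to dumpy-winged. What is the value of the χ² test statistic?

A dihybrid F₂ with independent assortment and complete dominance at both loci gives a 9:3:3:1 phenotypic ratio.
Expected counts for N = 271 under a 9:3:3:1 ratio (total parts = 16):
  red-eyed long-winged: 271 × 9/16 = 152.4375
  red-eyed dumpy-winged: 271 × 3/16 = 50.8125
  sepia-eyed long-winged: 271 × 3/16 = 50.8125
  sepia-eyed dumpy-winged: 271 × 1/16 = 16.9375
χ² = Σ (O − E)² / E
  red-eyed long-winged: (164 − 152.4375)² / 152.4375 = 0.8770
  red-eyed dumpy-winged: (26 − 50.8125)² / 50.8125 = 12.1163
  sepia-eyed long-winged: (61 − 50.8125)² / 50.8125 = 2.0425
  sepia-eyed dumpy-winged: (20 − 16.9375)² / 16.9375 = 0.5537
χ² = 0.8770 + 12.1163 + 2.0425 + 0.5537 = 15.5895 ≈ 15.590

15.590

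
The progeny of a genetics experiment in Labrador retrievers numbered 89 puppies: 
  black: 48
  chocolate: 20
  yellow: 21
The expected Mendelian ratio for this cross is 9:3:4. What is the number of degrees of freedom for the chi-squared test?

2

A goodness-of-fit test with 3 phenotype classes has df = 3 − 1 = 2.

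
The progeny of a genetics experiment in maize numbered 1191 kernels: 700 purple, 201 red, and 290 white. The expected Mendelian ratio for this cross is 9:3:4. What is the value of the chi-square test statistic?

Total ratio parts = 16. Expected numbers out of 1191:
  purple: 1191 × 9/16 = 669.9375
  red: 1191 × 3/16 = 223.3125
  white: 1191 × 4/16 = 297.75
χ² = Σ (O − E)² / E
  purple: (700 − 669.9375)² / 669.9375 = 1.3490
  red: (201 − 223.3125)² / 223.3125 = 2.2294
  white: (290 − 297.75)² / 297.75 = 0.2017
χ² = 1.3490 + 2.2294 + 0.2017 = 3.7801 ≈ 3.780

3.780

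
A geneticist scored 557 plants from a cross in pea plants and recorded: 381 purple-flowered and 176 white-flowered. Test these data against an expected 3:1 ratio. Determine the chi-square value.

12.932

Total ratio parts = 4. Expected numbers out of 557:
  purple-flowered: 557 × 3/4 = 417.75
  white-flowered: 557 × 1/4 = 139.25
χ² = Σ (O − E)² / E
  purple-flowered: (381 − 417.75)² / 417.75 = 3.2329
  white-flowered: (176 − 139.25)² / 139.25 = 9.6988
χ² = 3.2329 + 9.6988 = 12.9317 ≈ 12.932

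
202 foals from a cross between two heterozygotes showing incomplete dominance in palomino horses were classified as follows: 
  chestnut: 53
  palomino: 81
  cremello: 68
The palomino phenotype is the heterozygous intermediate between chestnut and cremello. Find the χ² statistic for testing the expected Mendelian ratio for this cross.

10.149

With incomplete dominance, a heterozygote × heterozygote cross gives a 1:2:1 phenotypic ratio.
Total ratio parts = 4. Expected numbers out of 202:
  chestnut: 202 × 1/4 = 50.5
  palomino: 202 × 2/4 = 101
  cremello: 202 × 1/4 = 50.5
χ² = Σ (O − E)² / E
  chestnut: (53 − 50.5)² / 50.5 = 0.1238
  palomino: (81 − 101)² / 101 = 3.9604
  cremello: (68 − 50.5)² / 50.5 = 6.0644
χ² = 0.1238 + 3.9604 + 6.0644 = 10.1486 ≈ 10.149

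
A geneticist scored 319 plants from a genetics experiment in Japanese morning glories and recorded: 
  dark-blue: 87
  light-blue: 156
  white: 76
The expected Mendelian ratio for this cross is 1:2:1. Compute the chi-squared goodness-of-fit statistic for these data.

Expected counts for N = 319 under a 1:2:1 ratio (total parts = 4):
  dark-blue: 319 × 1/4 = 79.75
  light-blue: 319 × 2/4 = 159.5
  white: 319 × 1/4 = 79.75
χ² = Σ (O − E)² / E
  dark-blue: (87 − 79.75)² / 79.75 = 0.6591
  light-blue: (156 − 159.5)² / 159.5 = 0.0768
  white: (76 − 79.75)² / 79.75 = 0.1763
χ² = 0.6591 + 0.0768 + 0.1763 = 0.9122 ≈ 0.912

0.912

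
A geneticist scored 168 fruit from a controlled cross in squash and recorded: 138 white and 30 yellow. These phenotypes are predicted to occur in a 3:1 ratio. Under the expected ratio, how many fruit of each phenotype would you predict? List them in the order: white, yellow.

126, 42

Under the 3:1 hypothesis (Σ ratio = 4, N = 168):
  white: 168 × 3/4 = 126
  yellow: 168 × 1/4 = 42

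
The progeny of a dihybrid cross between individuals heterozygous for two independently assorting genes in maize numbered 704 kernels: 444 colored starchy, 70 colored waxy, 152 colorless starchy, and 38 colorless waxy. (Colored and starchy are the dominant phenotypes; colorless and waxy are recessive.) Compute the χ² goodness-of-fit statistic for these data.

A dihybrid F₂ with independent assortment and complete dominance at both loci gives a 9:3:3:1 phenotypic ratio.
Total ratio parts = 16. Expected numbers out of 704:
  colored starchy: 704 × 9/16 = 396
  colored waxy: 704 × 3/16 = 132
  colorless starchy: 704 × 3/16 = 132
  colorless waxy: 704 × 1/16 = 44
χ² = Σ (O − E)² / E
  colored starchy: (444 − 396)² / 396 = 5.8182
  colored waxy: (70 − 132)² / 132 = 29.1212
  colorless starchy: (152 − 132)² / 132 = 3.0303
  colorless waxy: (38 − 44)² / 44 = 0.8182
χ² = 5.8182 + 29.1212 + 3.0303 + 0.8182 = 38.7879 ≈ 38.788

38.788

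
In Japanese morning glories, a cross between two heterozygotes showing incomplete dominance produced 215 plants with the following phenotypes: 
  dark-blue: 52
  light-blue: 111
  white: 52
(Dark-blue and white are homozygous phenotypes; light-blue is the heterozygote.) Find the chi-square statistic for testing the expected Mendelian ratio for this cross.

With incomplete dominance, a heterozygote × heterozygote cross gives a 1:2:1 phenotypic ratio.
Expected counts for N = 215 under a 1:2:1 ratio (total parts = 4):
  dark-blue: 215 × 1/4 = 53.75
  light-blue: 215 × 2/4 = 107.5
  white: 215 × 1/4 = 53.75
χ² = Σ (O − E)² / E
  dark-blue: (52 − 53.75)² / 53.75 = 0.0570
  light-blue: (111 − 107.5)² / 107.5 = 0.1140
  white: (52 − 53.75)² / 53.75 = 0.0570
χ² = 0.0570 + 0.1140 + 0.0570 = 0.228

0.228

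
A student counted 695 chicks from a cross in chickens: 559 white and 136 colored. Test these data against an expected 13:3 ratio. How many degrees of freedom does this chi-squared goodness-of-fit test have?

A goodness-of-fit test with 2 phenotype classes has df = 2 − 1 = 1.

1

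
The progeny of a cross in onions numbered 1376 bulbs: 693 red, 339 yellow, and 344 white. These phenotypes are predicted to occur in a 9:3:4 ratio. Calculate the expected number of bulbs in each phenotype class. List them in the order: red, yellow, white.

774, 258, 344

Total ratio parts = 16. Expected numbers out of 1376:
  red: 1376 × 9/16 = 774
  yellow: 1376 × 3/16 = 258
  white: 1376 × 4/16 = 344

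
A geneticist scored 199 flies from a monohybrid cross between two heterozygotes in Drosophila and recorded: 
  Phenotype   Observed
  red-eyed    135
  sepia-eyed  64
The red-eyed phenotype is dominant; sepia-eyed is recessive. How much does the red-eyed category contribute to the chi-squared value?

1.361

For a monohybrid cross between heterozygotes with complete dominance, the expected phenotypic ratio is 3:1.
Expected counts for N = 199 under a 3:1 ratio (total parts = 4):
  red-eyed: 199 × 3/4 = 149.25
  sepia-eyed: 199 × 1/4 = 49.75
Contribution of red-eyed: (135 − 149.25)² / 149.25 = 1.3606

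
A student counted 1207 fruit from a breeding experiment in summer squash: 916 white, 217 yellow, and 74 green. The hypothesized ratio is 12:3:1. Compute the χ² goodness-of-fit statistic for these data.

The 12:3:1 ratio has 16 parts, so with N = 1207 the expected counts are:
  white: 1207 × 12/16 = 905.25
  yellow: 1207 × 3/16 = 226.3125
  green: 1207 × 1/16 = 75.4375
χ² = Σ (O − E)² / E
  white: (916 − 905.25)² / 905.25 = 0.1277
  yellow: (217 − 226.3125)² / 226.3125 = 0.3832
  green: (74 − 75.4375)² / 75.4375 = 0.0274
χ² = 0.1277 + 0.3832 + 0.0274 = 0.5383 ≈ 0.538

0.538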